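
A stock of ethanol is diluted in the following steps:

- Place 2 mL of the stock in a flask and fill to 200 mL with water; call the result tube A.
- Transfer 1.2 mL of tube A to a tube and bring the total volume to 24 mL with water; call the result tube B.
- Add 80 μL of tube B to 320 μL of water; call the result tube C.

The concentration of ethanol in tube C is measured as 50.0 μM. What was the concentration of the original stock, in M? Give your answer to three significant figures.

Step 1: 2 mL brought to 200 mL → factor 200/2 = 100
Step 2: 1.2 mL brought to 24 mL → factor 24/1.2 = 20
Step 3: 80 μL + 320 μL = 400 μL total → factor 400/80 = 5
Overall dilution factor = 100 × 20 × 5 = 10000
Stock = 50.0 μM × 10000 = 5.000 × 10^5 μM = 0.500 M

0.500 M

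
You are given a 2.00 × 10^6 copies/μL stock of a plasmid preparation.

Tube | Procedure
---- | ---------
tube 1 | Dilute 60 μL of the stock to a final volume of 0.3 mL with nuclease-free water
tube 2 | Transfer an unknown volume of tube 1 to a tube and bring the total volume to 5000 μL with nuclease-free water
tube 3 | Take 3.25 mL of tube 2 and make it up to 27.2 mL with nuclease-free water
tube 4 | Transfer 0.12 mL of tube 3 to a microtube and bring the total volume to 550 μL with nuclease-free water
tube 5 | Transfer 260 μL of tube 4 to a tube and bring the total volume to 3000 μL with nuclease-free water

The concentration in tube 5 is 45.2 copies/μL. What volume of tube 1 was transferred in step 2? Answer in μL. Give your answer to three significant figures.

Step 1: 60 μL brought to 0.3 mL → factor 300/60 = 5
Step 2: v brought to 5000 μL → factor = 5000 μL/v
Step 3: 3.25 mL brought to 27.2 mL → factor 27.2/3.25 = 8.3692
Step 4: 0.12 mL brought to 550 μL → factor 0.55/0.12 = 4.5833
Step 5: 260 μL brought to 3000 μL → factor 3000/260 = 11.538
Product of known-step factors = 2213
Overall factor = 2.00 × 10^6 copies/μL / (45.2 copies/μL) = 44248
Step-2 factor = 44248 / 2213 = 19.994
v = 5000 μL / 19.994 = 250 μL

250 μL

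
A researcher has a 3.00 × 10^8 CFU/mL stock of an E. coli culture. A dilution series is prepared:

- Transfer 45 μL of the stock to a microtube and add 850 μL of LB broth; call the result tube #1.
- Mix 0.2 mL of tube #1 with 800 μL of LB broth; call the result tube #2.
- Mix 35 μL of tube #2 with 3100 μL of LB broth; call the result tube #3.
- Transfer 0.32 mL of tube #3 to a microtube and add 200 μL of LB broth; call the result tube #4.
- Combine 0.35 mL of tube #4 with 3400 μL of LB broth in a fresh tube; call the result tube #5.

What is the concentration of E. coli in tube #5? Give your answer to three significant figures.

Step 1: 45 μL + 850 μL = 895 μL total → factor 895/45 = 19.889
Step 2: 0.2 mL + 800 μL = 1 mL total → factor 1/0.2 = 5
Step 3: 35 μL + 3100 μL = 3135 μL total → factor 3135/35 = 89.571
Step 4: 0.32 mL + 200 μL = 0.52 mL total → factor 0.52/0.32 = 1.625
Step 5: 0.35 mL + 3400 μL = 3.75 mL total → factor 3.75/0.35 = 10.714
Overall dilution factor = 19.889 × 5 × 89.571 × 1.625 × 10.714 = 1.5508 × 10^5
Final = 3.00 × 10^8 CFU/mL / 1.5508 × 10^5 = 1.93 × 10^3 CFU/mL

1.93 × 10^3 CFU/mL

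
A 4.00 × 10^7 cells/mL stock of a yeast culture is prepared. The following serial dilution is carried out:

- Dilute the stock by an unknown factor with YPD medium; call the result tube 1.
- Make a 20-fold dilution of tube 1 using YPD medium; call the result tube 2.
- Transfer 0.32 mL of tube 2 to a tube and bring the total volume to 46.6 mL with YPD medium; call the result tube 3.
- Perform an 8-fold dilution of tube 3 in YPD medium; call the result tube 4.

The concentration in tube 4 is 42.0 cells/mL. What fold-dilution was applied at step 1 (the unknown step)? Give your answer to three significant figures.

Step 1: unknown factor x
Step 2: 20-fold → factor 20
Step 3: 0.32 mL brought to 46.6 mL → factor 46.6/0.32 = 145.62
Step 4: 8-fold → factor 8
Product of known-step factors = 23300
Overall factor = 4.00 × 10^7 cells/mL / (42.0 cells/mL) = 9.5238 × 10^5
x = 9.5238 × 10^5 / 23300 = 40.9

40.9-fold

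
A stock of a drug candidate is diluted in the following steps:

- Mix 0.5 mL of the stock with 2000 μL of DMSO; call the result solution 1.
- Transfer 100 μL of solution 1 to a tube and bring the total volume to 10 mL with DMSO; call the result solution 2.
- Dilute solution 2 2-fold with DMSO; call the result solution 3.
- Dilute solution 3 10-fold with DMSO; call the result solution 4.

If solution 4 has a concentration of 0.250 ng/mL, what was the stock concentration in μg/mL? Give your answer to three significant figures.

2.50 μg/mL

Step 1: 0.5 mL + 2000 μL = 2.5 mL total → factor 2.5/0.5 = 5
Step 2: 100 μL brought to 10 mL → factor 10000/100 = 100
Step 3: 2-fold → factor 2
Step 4: 10-fold → factor 10
Overall dilution factor = 5 × 100 × 2 × 10 = 10000
Stock = 0.250 ng/mL × 10000 = 2500 ng/mL = 2.50 μg/mL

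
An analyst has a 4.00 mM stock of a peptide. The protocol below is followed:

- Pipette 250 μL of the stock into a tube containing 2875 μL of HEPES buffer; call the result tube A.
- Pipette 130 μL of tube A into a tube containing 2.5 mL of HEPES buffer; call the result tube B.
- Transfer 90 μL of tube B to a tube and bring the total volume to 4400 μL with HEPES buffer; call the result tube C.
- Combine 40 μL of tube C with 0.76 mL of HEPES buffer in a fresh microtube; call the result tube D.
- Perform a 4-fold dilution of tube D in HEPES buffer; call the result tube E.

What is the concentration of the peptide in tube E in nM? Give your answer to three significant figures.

4.04 nM

Step 1: 250 μL + 2875 μL = 3125 μL total → factor 3125/250 = 12.5
Step 2: 130 μL + 2.5 mL = 2630 μL total → factor 2630/130 = 20.231
Step 3: 90 μL brought to 4400 μL → factor 4400/90 = 48.889
Step 4: 40 μL + 0.76 mL = 800 μL total → factor 800/40 = 20
Step 5: 4-fold → factor 4
Overall dilution factor = 12.5 × 20.231 × 48.889 × 20 × 4 = 9.8906 × 10^5
Final = 4.00 mM / 9.8906 × 10^5 = 4.044 × 10^-6 mM = 4.04 nM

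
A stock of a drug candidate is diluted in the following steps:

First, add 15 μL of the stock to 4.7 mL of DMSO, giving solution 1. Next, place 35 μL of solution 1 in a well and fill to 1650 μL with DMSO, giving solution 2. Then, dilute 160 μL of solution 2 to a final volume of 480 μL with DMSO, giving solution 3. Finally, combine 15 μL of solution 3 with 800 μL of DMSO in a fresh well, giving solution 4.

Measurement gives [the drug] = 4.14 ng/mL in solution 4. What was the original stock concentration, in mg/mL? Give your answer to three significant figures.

10.0 mg/mL

Step 1: 15 μL + 4.7 mL = 4715 μL total → factor 4715/15 = 314.33
Step 2: 35 μL brought to 1650 μL → factor 1650/35 = 47.143
Step 3: 160 μL brought to 480 μL → factor 480/160 = 3
Step 4: 15 μL + 800 μL = 815 μL total → factor 815/15 = 54.333
Overall dilution factor = 314.33 × 47.143 × 3 × 54.333 = 2.4154 × 10^6
Stock = 4.14 ng/mL × 2.4154 × 10^6 = 1.000 × 10^7 ng/mL = 10.0 mg/mL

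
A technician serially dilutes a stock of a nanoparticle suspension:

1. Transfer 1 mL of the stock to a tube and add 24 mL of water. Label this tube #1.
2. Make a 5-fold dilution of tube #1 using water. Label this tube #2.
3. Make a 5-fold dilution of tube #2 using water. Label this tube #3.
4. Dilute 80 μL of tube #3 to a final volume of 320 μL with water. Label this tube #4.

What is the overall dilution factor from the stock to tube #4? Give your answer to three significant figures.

Step 1: 1 mL + 24 mL = 25 mL total → factor 25/1 = 25
Step 2: 5-fold → factor 5
Step 3: 5-fold → factor 5
Step 4: 80 μL brought to 320 μL → factor 320/80 = 4
Overall dilution factor = 25 × 5 × 5 × 4 = 2500

2.50 × 10^3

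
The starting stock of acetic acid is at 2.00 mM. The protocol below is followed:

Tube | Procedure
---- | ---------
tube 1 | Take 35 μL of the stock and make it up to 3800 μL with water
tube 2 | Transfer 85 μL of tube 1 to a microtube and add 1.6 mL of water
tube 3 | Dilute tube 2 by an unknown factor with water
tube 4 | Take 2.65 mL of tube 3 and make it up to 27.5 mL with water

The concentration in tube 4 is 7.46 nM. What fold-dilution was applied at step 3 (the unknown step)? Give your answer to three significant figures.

Step 1: 35 μL brought to 3800 μL → factor 3800/35 = 108.57
Step 2: 85 μL + 1.6 mL = 1685 μL total → factor 1685/85 = 19.824
Step 3: unknown factor x
Step 4: 2.65 mL brought to 27.5 mL → factor 27.5/2.65 = 10.377
Product of known-step factors = 22335
Overall factor = 2.00 mM / (7.46 nM) = 2.681 × 10^5
x = 2.681 × 10^5 / 22335 = 12.0

12.0-fold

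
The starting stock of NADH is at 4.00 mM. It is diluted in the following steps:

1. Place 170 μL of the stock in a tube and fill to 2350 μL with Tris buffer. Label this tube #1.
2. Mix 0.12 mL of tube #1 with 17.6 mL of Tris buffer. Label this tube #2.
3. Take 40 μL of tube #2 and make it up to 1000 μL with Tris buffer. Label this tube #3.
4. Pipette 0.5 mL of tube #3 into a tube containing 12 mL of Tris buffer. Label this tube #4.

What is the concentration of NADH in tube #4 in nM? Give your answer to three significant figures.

3.14 nM

Step 1: 170 μL brought to 2350 μL → factor 2350/170 = 13.824
Step 2: 0.12 mL + 17.6 mL = 17.72 mL total → factor 17.72/0.12 = 147.67
Step 3: 40 μL brought to 1000 μL → factor 1000/40 = 25
Step 4: 0.5 mL + 12 mL = 12.5 mL total → factor 12.5/0.5 = 25
Overall dilution factor = 13.824 × 147.67 × 25 × 25 = 1.2758 × 10^6
Final = 4.00 mM / 1.2758 × 10^6 = 3.135 × 10^-6 mM = 3.14 nM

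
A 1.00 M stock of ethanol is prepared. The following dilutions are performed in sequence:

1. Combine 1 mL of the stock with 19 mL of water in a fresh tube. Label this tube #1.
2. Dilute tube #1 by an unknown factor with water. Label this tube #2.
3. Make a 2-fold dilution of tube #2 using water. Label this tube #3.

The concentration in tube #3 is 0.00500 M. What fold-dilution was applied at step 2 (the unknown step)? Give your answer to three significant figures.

Step 1: 1 mL + 19 mL = 20 mL total → factor 20/1 = 20
Step 2: unknown factor x
Step 3: 2-fold → factor 2
Product of known-step factors = 40
Overall factor = 1.00 M / (0.00500 M) = 200
x = 200 / 40 = 5.00

5.00-fold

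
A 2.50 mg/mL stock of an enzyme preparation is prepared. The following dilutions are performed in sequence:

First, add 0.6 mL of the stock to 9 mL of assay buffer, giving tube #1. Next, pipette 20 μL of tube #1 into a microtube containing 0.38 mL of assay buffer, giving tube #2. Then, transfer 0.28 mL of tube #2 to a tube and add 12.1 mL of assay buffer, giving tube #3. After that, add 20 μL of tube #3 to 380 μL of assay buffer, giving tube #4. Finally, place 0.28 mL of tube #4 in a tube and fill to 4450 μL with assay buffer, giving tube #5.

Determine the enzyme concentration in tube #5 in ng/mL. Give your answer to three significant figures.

0.556 ng/mL

Step 1: 0.6 mL + 9 mL = 9.6 mL total → factor 9.6/0.6 = 16
Step 2: 20 μL + 0.38 mL = 400 μL total → factor 400/20 = 20
Step 3: 0.28 mL + 12.1 mL = 12.38 mL total → factor 12.38/0.28 = 44.214
Step 4: 20 μL + 380 μL = 400 μL total → factor 400/20 = 20
Step 5: 0.28 mL brought to 4450 μL → factor 4.45/0.28 = 15.893
Overall dilution factor = 16 × 20 × 44.214 × 20 × 15.893 = 4.4972 × 10^6
Final = 2.50 mg/mL / 4.4972 × 10^6 = 5.559 × 10^-7 mg/mL = 0.556 ng/mL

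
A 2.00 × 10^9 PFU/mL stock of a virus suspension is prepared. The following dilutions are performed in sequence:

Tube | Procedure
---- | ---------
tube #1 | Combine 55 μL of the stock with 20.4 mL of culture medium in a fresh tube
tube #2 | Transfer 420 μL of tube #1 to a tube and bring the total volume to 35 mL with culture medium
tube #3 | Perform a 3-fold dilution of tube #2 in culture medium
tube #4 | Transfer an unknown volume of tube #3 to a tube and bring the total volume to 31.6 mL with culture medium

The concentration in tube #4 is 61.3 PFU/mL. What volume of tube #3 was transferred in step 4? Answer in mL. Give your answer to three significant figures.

0.0901 mL

Step 1: 55 μL + 20.4 mL = 20455 μL total → factor 20455/55 = 371.91
Step 2: 420 μL brought to 35 mL → factor 35000/420 = 83.333
Step 3: 3-fold → factor 3
Step 4: v brought to 31.6 mL → factor = 31.6 mL/v
Product of known-step factors = 92977
Overall factor = 2.00 × 10^9 PFU/mL / (61.3 PFU/mL) = 3.2626 × 10^7
Step-4 factor = 3.2626 × 10^7 / 92977 = 350.91
v = 31.6 mL / 350.91 = 0.0901 mL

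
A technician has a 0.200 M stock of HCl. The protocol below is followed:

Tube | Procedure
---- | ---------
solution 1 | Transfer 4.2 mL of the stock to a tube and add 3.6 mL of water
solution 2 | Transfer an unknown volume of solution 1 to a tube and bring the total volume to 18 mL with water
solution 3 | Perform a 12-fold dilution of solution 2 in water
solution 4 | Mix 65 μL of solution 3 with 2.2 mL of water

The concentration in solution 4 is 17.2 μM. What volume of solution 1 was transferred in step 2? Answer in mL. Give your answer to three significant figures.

Step 1: 4.2 mL + 3.6 mL = 7.8 mL total → factor 7.8/4.2 = 1.8571
Step 2: v brought to 18 mL → factor = 18 mL/v
Step 3: 12-fold → factor 12
Step 4: 65 μL + 2.2 mL = 2265 μL total → factor 2265/65 = 34.846
Product of known-step factors = 776.57
Overall factor = 0.200 M / (17.2 μM) = 11628
Step-2 factor = 11628 / 776.57 = 14.973
v = 18 mL / 14.973 = 1.20 mL

1.20 mL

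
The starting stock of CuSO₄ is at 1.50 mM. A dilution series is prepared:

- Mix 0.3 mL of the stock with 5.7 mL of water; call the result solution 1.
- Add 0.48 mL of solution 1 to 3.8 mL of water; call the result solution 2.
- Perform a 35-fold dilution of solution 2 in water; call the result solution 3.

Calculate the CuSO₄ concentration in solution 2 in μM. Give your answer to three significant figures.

Step 1: 0.3 mL + 5.7 mL = 6 mL total → factor 6/0.3 = 20
Step 2: 0.48 mL + 3.8 mL = 4.28 mL total → factor 4.28/0.48 = 8.9167
Dilution factor through solution 2 = 20 × 8.9167 = 178.33
[solution 2] = 1.50 mM / 178.33 = 0.008411 mM = 8.41 μM

8.41 μM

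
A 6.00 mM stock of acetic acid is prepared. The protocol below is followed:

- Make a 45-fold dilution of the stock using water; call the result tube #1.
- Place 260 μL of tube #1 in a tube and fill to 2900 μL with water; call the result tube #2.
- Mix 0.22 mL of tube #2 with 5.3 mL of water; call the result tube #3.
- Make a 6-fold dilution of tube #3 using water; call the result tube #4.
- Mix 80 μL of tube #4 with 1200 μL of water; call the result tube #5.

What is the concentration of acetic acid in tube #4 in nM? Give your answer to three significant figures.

Step 1: 45-fold → factor 45
Step 2: 260 μL brought to 2900 μL → factor 2900/260 = 11.154
Step 3: 0.22 mL + 5.3 mL = 5.52 mL total → factor 5.52/0.22 = 25.091
Step 4: 6-fold → factor 6
Dilution factor through tube #4 = 45 × 11.154 × 25.091 × 6 = 75562
[tube #4] = 6.00 mM / 75562 = 7.940 × 10^-5 mM = 79.4 nM

79.4 nM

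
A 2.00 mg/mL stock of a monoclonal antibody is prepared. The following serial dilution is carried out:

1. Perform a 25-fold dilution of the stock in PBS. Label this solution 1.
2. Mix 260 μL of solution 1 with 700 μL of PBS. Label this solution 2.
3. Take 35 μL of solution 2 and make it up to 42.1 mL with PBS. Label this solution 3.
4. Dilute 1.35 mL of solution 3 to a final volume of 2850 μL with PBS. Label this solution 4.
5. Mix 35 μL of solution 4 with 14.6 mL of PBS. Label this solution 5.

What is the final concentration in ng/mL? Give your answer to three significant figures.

0.0204 ng/mL

Step 1: 25-fold → factor 25
Step 2: 260 μL + 700 μL = 960 μL total → factor 960/260 = 3.6923
Step 3: 35 μL brought to 42.1 mL → factor 42100/35 = 1202.9
Step 4: 1.35 mL brought to 2850 μL → factor 2.85/1.35 = 2.1111
Step 5: 35 μL + 14.6 mL = 14635 μL total → factor 14635/35 = 418.14
Overall dilution factor = 25 × 3.6923 × 1202.9 × 2.1111 × 418.14 = 9.8014 × 10^7
Final = 2.00 mg/mL / 9.8014 × 10^7 = 2.041 × 10^-8 mg/mL = 0.0204 ng/mL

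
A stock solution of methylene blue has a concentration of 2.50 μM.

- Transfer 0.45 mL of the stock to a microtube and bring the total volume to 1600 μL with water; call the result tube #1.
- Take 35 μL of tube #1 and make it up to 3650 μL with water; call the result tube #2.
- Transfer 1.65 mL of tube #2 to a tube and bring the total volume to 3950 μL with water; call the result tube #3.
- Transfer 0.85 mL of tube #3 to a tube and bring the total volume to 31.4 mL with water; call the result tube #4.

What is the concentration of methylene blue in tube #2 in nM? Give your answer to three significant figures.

6.74 nM

Step 1: 0.45 mL brought to 1600 μL → factor 1.6/0.45 = 3.5556
Step 2: 35 μL brought to 3650 μL → factor 3650/35 = 104.29
Dilution factor through tube #2 = 3.5556 × 104.29 = 370.79
[tube #2] = 2.50 μM / 370.79 = 0.006742 μM = 6.74 nM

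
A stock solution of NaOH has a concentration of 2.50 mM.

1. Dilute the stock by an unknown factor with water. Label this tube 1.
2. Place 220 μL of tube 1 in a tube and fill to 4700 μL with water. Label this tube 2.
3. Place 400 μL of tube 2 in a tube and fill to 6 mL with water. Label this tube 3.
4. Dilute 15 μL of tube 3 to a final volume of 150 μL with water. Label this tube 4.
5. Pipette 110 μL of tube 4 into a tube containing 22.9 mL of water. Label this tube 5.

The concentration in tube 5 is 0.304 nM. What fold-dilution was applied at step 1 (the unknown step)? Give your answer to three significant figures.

12.3-fold

Step 1: unknown factor x
Step 2: 220 μL brought to 4700 μL → factor 4700/220 = 21.364
Step 3: 400 μL brought to 6 mL → factor 6000/400 = 15
Step 4: 15 μL brought to 150 μL → factor 150/15 = 10
Step 5: 110 μL + 22.9 mL = 23010 μL total → factor 23010/110 = 209.18
Product of known-step factors = 6.7033 × 10^5
Overall factor = 2.50 mM / (0.304 nM) = 8.2237 × 10^6
x = 8.2237 × 10^6 / 6.7033 × 10^5 = 12.3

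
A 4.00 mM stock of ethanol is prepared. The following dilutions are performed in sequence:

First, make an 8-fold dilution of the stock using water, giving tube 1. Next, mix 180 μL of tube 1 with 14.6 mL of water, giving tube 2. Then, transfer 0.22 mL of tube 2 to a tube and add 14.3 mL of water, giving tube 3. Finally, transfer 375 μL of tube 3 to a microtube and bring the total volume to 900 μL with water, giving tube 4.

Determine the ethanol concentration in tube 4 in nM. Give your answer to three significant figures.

38.4 nM

Step 1: 8-fold → factor 8
Step 2: 180 μL + 14.6 mL = 14780 μL total → factor 14780/180 = 82.111
Step 3: 0.22 mL + 14.3 mL = 14.52 mL total → factor 14.52/0.22 = 66
Step 4: 375 μL brought to 900 μL → factor 900/375 = 2.4
Overall dilution factor = 8 × 82.111 × 66 × 2.4 = 1.0405 × 10^5
Final = 4.00 mM / 1.0405 × 10^5 = 3.844 × 10^-5 mM = 38.4 nM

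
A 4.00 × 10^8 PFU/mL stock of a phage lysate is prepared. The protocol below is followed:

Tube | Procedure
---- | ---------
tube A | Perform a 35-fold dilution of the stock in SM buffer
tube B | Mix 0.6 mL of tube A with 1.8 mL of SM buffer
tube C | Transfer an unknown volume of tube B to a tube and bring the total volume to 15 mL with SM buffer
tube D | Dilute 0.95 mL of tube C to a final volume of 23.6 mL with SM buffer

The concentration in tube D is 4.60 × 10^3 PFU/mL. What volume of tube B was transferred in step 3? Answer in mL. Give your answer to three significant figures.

Step 1: 35-fold → factor 35
Step 2: 0.6 mL + 1.8 mL = 2.4 mL total → factor 2.4/0.6 = 4
Step 3: v brought to 15 mL → factor = 15 mL/v
Step 4: 0.95 mL brought to 23.6 mL → factor 23.6/0.95 = 24.842
Product of known-step factors = 3477.9
Overall factor = 4.00 × 10^8 PFU/mL / (4.60 × 10^3 PFU/mL) = 86957
Step-3 factor = 86957 / 3477.9 = 25.003
v = 15 mL / 25.003 = 0.600 mL

0.600 mL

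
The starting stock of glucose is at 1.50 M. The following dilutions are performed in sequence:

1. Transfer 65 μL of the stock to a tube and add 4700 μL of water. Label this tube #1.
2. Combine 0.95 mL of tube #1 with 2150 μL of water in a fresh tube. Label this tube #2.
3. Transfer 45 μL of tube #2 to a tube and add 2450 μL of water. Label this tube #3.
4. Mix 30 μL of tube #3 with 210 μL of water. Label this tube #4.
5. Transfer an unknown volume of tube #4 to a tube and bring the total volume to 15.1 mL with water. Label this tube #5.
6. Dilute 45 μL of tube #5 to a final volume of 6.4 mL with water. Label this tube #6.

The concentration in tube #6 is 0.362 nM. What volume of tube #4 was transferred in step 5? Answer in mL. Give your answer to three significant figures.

Step 1: 65 μL + 4700 μL = 4765 μL total → factor 4765/65 = 73.308
Step 2: 0.95 mL + 2150 μL = 3.1 mL total → factor 3.1/0.95 = 3.2632
Step 3: 45 μL + 2450 μL = 2495 μL total → factor 2495/45 = 55.444
Step 4: 30 μL + 210 μL = 240 μL total → factor 240/30 = 8
Step 5: v brought to 15.1 mL → factor = 15.1 mL/v
Step 6: 45 μL brought to 6.4 mL → factor 6400/45 = 142.22
Product of known-step factors = 1.509 × 10^7
Overall factor = 1.50 M / (0.362 nM) = 4.1436 × 10^9
Step-5 factor = 4.1436 × 10^9 / 1.509 × 10^7 = 274.59
v = 15.1 mL / 274.59 = 0.0550 mL

0.0550 mL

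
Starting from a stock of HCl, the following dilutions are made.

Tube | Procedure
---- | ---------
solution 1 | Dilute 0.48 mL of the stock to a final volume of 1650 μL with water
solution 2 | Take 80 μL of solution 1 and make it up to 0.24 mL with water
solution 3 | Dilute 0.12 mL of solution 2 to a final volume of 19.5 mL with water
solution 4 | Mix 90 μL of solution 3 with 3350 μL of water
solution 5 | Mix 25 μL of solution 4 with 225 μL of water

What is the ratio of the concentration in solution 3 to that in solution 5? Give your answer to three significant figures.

382

Step 1: 0.48 mL brought to 1650 μL → factor 1.65/0.48 = 3.4375
Step 2: 80 μL brought to 0.24 mL → factor 240/80 = 3
Step 3: 0.12 mL brought to 19.5 mL → factor 19.5/0.12 = 162.5
Step 4: 90 μL + 3350 μL = 3440 μL total → factor 3440/90 = 38.222
Step 5: 25 μL + 225 μL = 250 μL total → factor 250/25 = 10
Dilution factor to solution 3 = 1675.8; to solution 5 = 6.4052 × 10^5
[solution 3]/[solution 5] = (factor to solution 5)/(factor to solution 3) = 6.4052 × 10^5/1675.8 = 382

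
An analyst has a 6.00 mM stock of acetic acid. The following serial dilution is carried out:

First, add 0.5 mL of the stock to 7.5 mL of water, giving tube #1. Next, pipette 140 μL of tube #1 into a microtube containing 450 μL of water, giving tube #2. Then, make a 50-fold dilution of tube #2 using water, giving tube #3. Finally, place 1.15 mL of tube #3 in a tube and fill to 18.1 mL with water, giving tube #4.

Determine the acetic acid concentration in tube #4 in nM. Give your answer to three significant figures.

Step 1: 0.5 mL + 7.5 mL = 8 mL total → factor 8/0.5 = 16
Step 2: 140 μL + 450 μL = 590 μL total → factor 590/140 = 4.2143
Step 3: 50-fold → factor 50
Step 4: 1.15 mL brought to 18.1 mL → factor 18.1/1.15 = 15.739
Overall dilution factor = 16 × 4.2143 × 50 × 15.739 = 53063
Final = 6.00 mM / 53063 = 0.0001131 mM = 113 nM

113 nM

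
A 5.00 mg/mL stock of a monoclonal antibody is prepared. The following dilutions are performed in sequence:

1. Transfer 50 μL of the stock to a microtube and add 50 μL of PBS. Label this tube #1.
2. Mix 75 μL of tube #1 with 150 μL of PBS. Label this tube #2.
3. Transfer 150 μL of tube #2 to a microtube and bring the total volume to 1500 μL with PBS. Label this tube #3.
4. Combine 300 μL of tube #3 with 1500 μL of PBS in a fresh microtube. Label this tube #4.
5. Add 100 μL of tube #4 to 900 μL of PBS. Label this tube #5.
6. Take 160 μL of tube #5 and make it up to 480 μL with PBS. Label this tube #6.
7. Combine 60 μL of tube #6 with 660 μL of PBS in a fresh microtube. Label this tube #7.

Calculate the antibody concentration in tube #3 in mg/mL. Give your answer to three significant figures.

0.0833 mg/mL

Step 1: 50 μL + 50 μL = 100 μL total → factor 100/50 = 2
Step 2: 75 μL + 150 μL = 225 μL total → factor 225/75 = 3
Step 3: 150 μL brought to 1500 μL → factor 1500/150 = 10
Dilution factor through tube #3 = 2 × 3 × 10 = 60
[tube #3] = 5.00 mg/mL / 60 = 0.0833 mg/mL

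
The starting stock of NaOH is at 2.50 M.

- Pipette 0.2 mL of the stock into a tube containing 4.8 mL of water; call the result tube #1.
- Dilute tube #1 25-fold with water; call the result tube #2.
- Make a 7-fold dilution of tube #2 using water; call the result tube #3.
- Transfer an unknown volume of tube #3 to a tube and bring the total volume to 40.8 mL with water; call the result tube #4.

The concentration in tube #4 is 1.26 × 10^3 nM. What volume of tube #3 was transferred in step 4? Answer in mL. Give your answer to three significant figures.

0.0900 mL

Step 1: 0.2 mL + 4.8 mL = 5 mL total → factor 5/0.2 = 25
Step 2: 25-fold → factor 25
Step 3: 7-fold → factor 7
Step 4: v brought to 40.8 mL → factor = 40.8 mL/v
Product of known-step factors = 4375
Overall factor = 2.50 M / (1.26 × 10^3 nM) = 1.9841 × 10^6
Step-4 factor = 1.9841 × 10^6 / 4375 = 453.51
v = 40.8 mL / 453.51 = 0.0900 mL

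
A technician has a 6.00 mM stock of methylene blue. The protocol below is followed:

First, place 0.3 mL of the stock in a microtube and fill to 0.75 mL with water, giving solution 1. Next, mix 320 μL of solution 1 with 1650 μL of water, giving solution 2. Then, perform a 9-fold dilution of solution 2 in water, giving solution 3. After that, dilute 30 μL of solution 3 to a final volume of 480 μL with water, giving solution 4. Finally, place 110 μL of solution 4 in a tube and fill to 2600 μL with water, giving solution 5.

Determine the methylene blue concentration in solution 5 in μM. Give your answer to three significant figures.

0.115 μM

Step 1: 0.3 mL brought to 0.75 mL → factor 0.75/0.3 = 2.5
Step 2: 320 μL + 1650 μL = 1970 μL total → factor 1970/320 = 6.1562
Step 3: 9-fold → factor 9
Step 4: 30 μL brought to 480 μL → factor 480/30 = 16
Step 5: 110 μL brought to 2600 μL → factor 2600/110 = 23.636
Overall dilution factor = 2.5 × 6.1562 × 9 × 16 × 23.636 = 52384
Final = 6.00 mM / 52384 = 0.0001145 mM = 0.115 μM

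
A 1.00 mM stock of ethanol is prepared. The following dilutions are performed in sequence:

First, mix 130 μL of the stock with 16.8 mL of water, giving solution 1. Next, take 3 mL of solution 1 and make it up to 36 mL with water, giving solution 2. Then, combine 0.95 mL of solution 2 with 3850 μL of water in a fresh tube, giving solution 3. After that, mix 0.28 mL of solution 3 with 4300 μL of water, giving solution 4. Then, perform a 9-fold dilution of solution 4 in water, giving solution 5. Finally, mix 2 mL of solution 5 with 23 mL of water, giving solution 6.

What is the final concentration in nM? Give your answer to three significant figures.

Step 1: 130 μL + 16.8 mL = 16930 μL total → factor 16930/130 = 130.23
Step 2: 3 mL brought to 36 mL → factor 36/3 = 12
Step 3: 0.95 mL + 3850 μL = 4.8 mL total → factor 4.8/0.95 = 5.0526
Step 4: 0.28 mL + 4300 μL = 4.58 mL total → factor 4.58/0.28 = 16.357
Step 5: 9-fold → factor 9
Step 6: 2 mL + 23 mL = 25 mL total → factor 25/2 = 12.5
Overall dilution factor = 130.23 × 12 × 5.0526 × 16.357 × 9 × 12.5 = 1.453 × 10^7
Final = 1.00 mM / 1.453 × 10^7 = 6.882 × 10^-8 mM = 0.0688 nM

0.0688 nM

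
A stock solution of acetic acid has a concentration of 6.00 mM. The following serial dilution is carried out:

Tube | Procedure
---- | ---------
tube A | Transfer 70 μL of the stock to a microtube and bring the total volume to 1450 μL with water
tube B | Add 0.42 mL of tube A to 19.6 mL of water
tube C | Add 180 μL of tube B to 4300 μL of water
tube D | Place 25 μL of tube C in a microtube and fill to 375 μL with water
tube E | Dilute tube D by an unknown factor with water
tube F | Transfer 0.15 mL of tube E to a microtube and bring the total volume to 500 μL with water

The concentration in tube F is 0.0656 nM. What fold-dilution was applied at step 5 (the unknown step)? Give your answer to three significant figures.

Step 1: 70 μL brought to 1450 μL → factor 1450/70 = 20.714
Step 2: 0.42 mL + 19.6 mL = 20.02 mL total → factor 20.02/0.42 = 47.667
Step 3: 180 μL + 4300 μL = 4480 μL total → factor 4480/180 = 24.889
Step 4: 25 μL brought to 375 μL → factor 375/25 = 15
Step 5: unknown factor x
Step 6: 0.15 mL brought to 500 μL → factor 0.5/0.15 = 3.3333
Product of known-step factors = 1.2287 × 10^6
Overall factor = 6.00 mM / (0.0656 nM) = 9.1463 × 10^7
x = 9.1463 × 10^7 / 1.2287 × 10^6 = 74.4

74.4-fold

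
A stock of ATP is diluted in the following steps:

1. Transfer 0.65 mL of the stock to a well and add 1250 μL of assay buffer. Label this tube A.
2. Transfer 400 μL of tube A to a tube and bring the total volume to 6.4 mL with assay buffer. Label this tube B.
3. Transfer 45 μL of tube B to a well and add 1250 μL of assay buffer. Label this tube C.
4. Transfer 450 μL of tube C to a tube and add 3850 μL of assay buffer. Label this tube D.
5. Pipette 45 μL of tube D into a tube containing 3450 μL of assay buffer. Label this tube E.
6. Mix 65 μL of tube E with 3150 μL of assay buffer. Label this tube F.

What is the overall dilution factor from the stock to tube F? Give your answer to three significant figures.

4.94 × 10^7

Step 1: 0.65 mL + 1250 μL = 1.9 mL total → factor 1.9/0.65 = 2.9231
Step 2: 400 μL brought to 6.4 mL → factor 6400/400 = 16
Step 3: 45 μL + 1250 μL = 1295 μL total → factor 1295/45 = 28.778
Step 4: 450 μL + 3850 μL = 4300 μL total → factor 4300/450 = 9.5556
Step 5: 45 μL + 3450 μL = 3495 μL total → factor 3495/45 = 77.667
Step 6: 65 μL + 3150 μL = 3215 μL total → factor 3215/65 = 49.462
Overall dilution factor = 2.9231 × 16 × 28.778 × 9.5556 × 77.667 × 49.462 = 4.9406 × 10^7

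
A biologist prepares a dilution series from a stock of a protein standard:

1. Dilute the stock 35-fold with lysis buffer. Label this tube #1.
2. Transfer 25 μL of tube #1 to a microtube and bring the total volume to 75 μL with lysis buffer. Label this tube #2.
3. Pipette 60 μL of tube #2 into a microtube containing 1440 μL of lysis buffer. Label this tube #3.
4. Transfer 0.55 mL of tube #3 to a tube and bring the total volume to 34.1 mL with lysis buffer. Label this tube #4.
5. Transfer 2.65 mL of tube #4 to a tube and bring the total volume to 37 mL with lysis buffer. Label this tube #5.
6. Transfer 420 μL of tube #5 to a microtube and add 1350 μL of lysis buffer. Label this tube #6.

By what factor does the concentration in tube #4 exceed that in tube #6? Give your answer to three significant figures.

58.8

Step 1: 35-fold → factor 35
Step 2: 25 μL brought to 75 μL → factor 75/25 = 3
Step 3: 60 μL + 1440 μL = 1500 μL total → factor 1500/60 = 25
Step 4: 0.55 mL brought to 34.1 mL → factor 34.1/0.55 = 62
Step 5: 2.65 mL brought to 37 mL → factor 37/2.65 = 13.962
Step 6: 420 μL + 1350 μL = 1770 μL total → factor 1770/420 = 4.2143
Dilution factor to tube #4 = 1.6275 × 10^5; to tube #6 = 9.5764 × 10^6
[tube #4]/[tube #6] = (factor to tube #6)/(factor to tube #4) = 9.5764 × 10^6/1.6275 × 10^5 = 58.8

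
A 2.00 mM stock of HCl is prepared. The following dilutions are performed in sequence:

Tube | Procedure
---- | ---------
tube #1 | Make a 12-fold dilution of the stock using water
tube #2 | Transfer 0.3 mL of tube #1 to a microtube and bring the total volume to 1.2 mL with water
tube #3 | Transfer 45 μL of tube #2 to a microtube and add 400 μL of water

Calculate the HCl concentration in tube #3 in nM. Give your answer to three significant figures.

Step 1: 12-fold → factor 12
Step 2: 0.3 mL brought to 1.2 mL → factor 1.2/0.3 = 4
Step 3: 45 μL + 400 μL = 445 μL total → factor 445/45 = 9.8889
Dilution factor through tube #3 = 12 × 4 × 9.8889 = 474.67
[tube #3] = 2.00 mM / 474.67 = 0.004213 mM = 4.21 × 10^3 nM

4.21 × 10^3 nM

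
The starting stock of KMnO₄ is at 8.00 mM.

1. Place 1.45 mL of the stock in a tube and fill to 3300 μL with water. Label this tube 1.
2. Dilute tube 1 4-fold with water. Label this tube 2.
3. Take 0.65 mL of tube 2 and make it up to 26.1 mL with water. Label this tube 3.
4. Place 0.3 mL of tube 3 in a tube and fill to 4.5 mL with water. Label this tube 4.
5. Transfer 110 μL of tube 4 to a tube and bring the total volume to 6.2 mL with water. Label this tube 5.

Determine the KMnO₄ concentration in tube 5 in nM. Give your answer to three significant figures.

25.9 nM

Step 1: 1.45 mL brought to 3300 μL → factor 3.3/1.45 = 2.2759
Step 2: 4-fold → factor 4
Step 3: 0.65 mL brought to 26.1 mL → factor 26.1/0.65 = 40.154
Step 4: 0.3 mL brought to 4.5 mL → factor 4.5/0.3 = 15
Step 5: 110 μL brought to 6.2 mL → factor 6200/110 = 56.364
Overall dilution factor = 2.2759 × 4 × 40.154 × 15 × 56.364 = 3.0905 × 10^5
Final = 8.00 mM / 3.0905 × 10^5 = 2.589 × 10^-5 mM = 25.9 nM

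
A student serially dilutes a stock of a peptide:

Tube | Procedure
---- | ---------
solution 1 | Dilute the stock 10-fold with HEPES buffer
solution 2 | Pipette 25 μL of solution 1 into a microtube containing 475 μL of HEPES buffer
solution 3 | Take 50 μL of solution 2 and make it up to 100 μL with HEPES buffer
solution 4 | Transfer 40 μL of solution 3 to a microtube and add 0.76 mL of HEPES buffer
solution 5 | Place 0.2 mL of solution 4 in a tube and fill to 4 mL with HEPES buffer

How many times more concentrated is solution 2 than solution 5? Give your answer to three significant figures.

Step 1: 10-fold → factor 10
Step 2: 25 μL + 475 μL = 500 μL total → factor 500/25 = 20
Step 3: 50 μL brought to 100 μL → factor 100/50 = 2
Step 4: 40 μL + 0.76 mL = 800 μL total → factor 800/40 = 20
Step 5: 0.2 mL brought to 4 mL → factor 4/0.2 = 20
Dilution factor to solution 2 = 200; to solution 5 = 1.6 × 10^5
[solution 2]/[solution 5] = (factor to solution 5)/(factor to solution 2) = 1.6 × 10^5/200 = 800

800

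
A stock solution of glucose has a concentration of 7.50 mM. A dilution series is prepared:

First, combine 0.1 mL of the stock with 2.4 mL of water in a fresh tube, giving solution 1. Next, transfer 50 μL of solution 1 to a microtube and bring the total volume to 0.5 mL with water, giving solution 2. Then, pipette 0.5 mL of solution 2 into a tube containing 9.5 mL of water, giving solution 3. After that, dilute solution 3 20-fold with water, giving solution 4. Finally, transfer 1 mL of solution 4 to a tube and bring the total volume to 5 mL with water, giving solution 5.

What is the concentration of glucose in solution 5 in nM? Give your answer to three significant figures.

15.0 nM

Step 1: 0.1 mL + 2.4 mL = 2.5 mL total → factor 2.5/0.1 = 25
Step 2: 50 μL brought to 0.5 mL → factor 500/50 = 10
Step 3: 0.5 mL + 9.5 mL = 10 mL total → factor 10/0.5 = 20
Step 4: 20-fold → factor 20
Step 5: 1 mL brought to 5 mL → factor 5/1 = 5
Overall dilution factor = 25 × 10 × 20 × 20 × 5 = 5 × 10^5
Final = 7.50 mM / 5 × 10^5 = 1.500 × 10^-5 mM = 15.0 nM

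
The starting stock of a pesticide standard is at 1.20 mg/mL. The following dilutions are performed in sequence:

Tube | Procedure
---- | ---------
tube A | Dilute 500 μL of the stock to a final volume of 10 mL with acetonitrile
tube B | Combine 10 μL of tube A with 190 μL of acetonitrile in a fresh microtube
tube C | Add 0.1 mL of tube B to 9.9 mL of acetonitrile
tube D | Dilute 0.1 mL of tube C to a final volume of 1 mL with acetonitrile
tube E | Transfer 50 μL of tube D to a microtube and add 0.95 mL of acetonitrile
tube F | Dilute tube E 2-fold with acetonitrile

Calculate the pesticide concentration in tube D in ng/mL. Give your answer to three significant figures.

3.00 ng/mL

Step 1: 500 μL brought to 10 mL → factor 10000/500 = 20
Step 2: 10 μL + 190 μL = 200 μL total → factor 200/10 = 20
Step 3: 0.1 mL + 9.9 mL = 10 mL total → factor 10/0.1 = 100
Step 4: 0.1 mL brought to 1 mL → factor 1/0.1 = 10
Dilution factor through tube D = 20 × 20 × 100 × 10 = 4 × 10^5
[tube D] = 1.20 mg/mL / 4 × 10^5 = 3.000 × 10^-6 mg/mL = 3.00 ng/mL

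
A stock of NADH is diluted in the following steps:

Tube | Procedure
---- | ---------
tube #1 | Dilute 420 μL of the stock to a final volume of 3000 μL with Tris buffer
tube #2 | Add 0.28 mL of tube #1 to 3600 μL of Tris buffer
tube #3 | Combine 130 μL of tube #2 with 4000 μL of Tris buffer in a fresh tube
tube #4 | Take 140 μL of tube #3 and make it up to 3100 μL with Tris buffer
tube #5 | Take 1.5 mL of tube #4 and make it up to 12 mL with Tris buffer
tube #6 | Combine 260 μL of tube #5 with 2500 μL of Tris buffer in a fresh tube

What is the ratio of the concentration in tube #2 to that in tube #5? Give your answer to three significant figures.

5.63 × 10^3

Step 1: 420 μL brought to 3000 μL → factor 3000/420 = 7.1429
Step 2: 0.28 mL + 3600 μL = 3.88 mL total → factor 3.88/0.28 = 13.857
Step 3: 130 μL + 4000 μL = 4130 μL total → factor 4130/130 = 31.769
Step 4: 140 μL brought to 3100 μL → factor 3100/140 = 22.143
Step 5: 1.5 mL brought to 12 mL → factor 12/1.5 = 8
Dilution factor to tube #2 = 98.98; to tube #5 = 5.5703 × 10^5
[tube #2]/[tube #5] = (factor to tube #5)/(factor to tube #2) = 5.5703 × 10^5/98.98 = 5.63 × 10^3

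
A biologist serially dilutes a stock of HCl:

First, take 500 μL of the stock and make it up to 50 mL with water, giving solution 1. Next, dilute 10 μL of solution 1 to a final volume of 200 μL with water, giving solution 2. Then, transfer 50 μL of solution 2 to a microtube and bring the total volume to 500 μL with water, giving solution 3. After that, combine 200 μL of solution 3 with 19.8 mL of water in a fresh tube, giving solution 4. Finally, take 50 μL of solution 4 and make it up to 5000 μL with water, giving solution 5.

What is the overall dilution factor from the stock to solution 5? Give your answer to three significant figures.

2.00 × 10^8

Step 1: 500 μL brought to 50 mL → factor 50000/500 = 100
Step 2: 10 μL brought to 200 μL → factor 200/10 = 20
Step 3: 50 μL brought to 500 μL → factor 500/50 = 10
Step 4: 200 μL + 19.8 mL = 20000 μL total → factor 20000/200 = 100
Step 5: 50 μL brought to 5000 μL → factor 5000/50 = 100
Overall dilution factor = 100 × 20 × 10 × 100 × 100 = 2 × 10^8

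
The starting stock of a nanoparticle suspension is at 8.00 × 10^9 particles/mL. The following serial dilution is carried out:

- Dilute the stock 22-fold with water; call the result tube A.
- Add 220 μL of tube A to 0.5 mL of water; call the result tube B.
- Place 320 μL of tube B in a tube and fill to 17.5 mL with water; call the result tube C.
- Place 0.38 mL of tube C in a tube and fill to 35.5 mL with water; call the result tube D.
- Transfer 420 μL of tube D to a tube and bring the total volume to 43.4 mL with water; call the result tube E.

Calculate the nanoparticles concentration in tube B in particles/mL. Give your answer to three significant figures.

Step 1: 22-fold → factor 22
Step 2: 220 μL + 0.5 mL = 720 μL total → factor 720/220 = 3.2727
Dilution factor through tube B = 22 × 3.2727 = 72
[tube B] = 8.00 × 10^9 particles/mL / 72 = 1.11 × 10^8 particles/mL

1.11 × 10^8 particles/mL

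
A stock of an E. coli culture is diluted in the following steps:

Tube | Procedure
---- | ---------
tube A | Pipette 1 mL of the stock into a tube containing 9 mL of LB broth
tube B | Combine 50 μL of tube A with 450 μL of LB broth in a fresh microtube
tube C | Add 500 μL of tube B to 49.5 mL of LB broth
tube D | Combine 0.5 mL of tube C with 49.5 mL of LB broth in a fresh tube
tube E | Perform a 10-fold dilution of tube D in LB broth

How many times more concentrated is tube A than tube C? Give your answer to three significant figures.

Step 1: 1 mL + 9 mL = 10 mL total → factor 10/1 = 10
Step 2: 50 μL + 450 μL = 500 μL total → factor 500/50 = 10
Step 3: 500 μL + 49.5 mL = 50000 μL total → factor 50000/500 = 100
Dilution factor to tube A = 10; to tube C = 10000
[tube A]/[tube C] = (factor to tube C)/(factor to tube A) = 10000/10 = 1.00 × 10^3

1.00 × 10^3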